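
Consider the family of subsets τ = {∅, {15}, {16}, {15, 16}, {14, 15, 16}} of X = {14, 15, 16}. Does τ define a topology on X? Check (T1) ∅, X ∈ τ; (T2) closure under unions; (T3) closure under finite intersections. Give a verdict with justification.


τ IS a topology on X.

Axiom (T1): ∅ ∈ τ? Yes; X ∈ τ? Yes.
Axiom (T2/T3): check pairwise unions and intersections of members of τ.
All pairwise intersections and unions checked — each lies in τ. Therefore τ satisfies (T1), (T2), (T3): it IS a topology on X.


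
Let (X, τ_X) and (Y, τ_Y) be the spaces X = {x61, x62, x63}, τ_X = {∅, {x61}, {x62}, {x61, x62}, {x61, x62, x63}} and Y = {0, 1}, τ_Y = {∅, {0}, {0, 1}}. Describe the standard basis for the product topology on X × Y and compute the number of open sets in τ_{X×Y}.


Basis B = {∅ × ∅, {x61} × {0}, {x62} × {0}, {x61} × {0, 1}, {x61, x62} × {0}, {x62} × {0, 1}, {x61, x62, x63} × {0}, {x61, x62} × {0, 1}, {x61, x62, x63} × {0, 1}}; |τ_{X×Y}| = 14.

Enumerate products U × V with U ∈ τ_X, V ∈ τ_Y (deduplicated):
  ∅ × ∅ = {} (∅)
  {x61} × {0} = {(x61,0)}
  {x62} × {0} = {(x62,0)}
  {x61} × {0, 1} = {(x61,0), (x61,1)}
  {x61, x62} × {0} = {(x61,0), (x62,0)}
  {x62} × {0, 1} = {(x62,0), (x62,1)}
  {x61, x62, x63} × {0} = {(x61,0), (x62,0), (x63,0)}
  {x61, x62} × {0, 1} = {(x61,0), (x61,1), (x62,0), (x62,1)}
  {x61, x62, x63} × {0, 1} = {(x61,0), (x61,1), (x62,0), (x62,1), (x63,0), (x63,1)}
These 9 distinct sets form the basis B.
Close under arbitrary unions to get τ_{X×Y}; counting gives |τ_{X×Y}| = 14.


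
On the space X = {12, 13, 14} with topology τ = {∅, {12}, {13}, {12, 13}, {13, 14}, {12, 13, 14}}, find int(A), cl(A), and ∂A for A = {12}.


int(A) = {12}, cl(A) = {12}, ∂A = ∅.

Closed sets in (X, τ) are complements of opens:
  closed(X, τ) = {∅, {12}, {14}, {12, 14}, {13, 14}, {12, 13, 14}}.
int(A) = ⋃ {U ∈ τ : U ⊆ A}. Opens contained in A: ∅, {12}.
Taking the union of these: int(A) = {12}.
cl(A) = ⋂ {C closed : A ⊆ C}. Closed sets containing A: {12}, {12, 14}, {12, 13, 14}.
Intersecting these: cl(A) = {12}.
∂A = cl(A) ∖ int(A) = {12} ∖ {12} = ∅.


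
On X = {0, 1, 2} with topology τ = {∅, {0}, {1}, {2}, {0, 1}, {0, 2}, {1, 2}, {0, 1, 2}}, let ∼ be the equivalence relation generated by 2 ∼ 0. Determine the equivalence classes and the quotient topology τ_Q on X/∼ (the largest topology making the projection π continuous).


X/∼ = {[0=2], [1]}; |τ_Q| = 4.

Equivalence classes: [0=2], [1].
Quotient map π: X → X/∼ sends 0 ↦ [0=2], 1 ↦ [1], 2 ↦ [0=2].
For each subset V ⊆ X/∼, compute π^{-1}(V) ⊆ X and check whether π^{-1}(V) ∈ τ. V is open in τ_Q iff π^{-1}(V) ∈ τ.
  V = {}: π^{-1}(V) = ∅ ∈ τ ✓.
  V = {[0=2]}: π^{-1}(V) = {0, 2} ∈ τ ✓.
  V = {[1]}: π^{-1}(V) = {1} ∈ τ ✓.
  V = {[0=2], [1]}: π^{-1}(V) = {0, 1, 2} ∈ τ ✓.
Open sets in the quotient: τ_Q = {{}, {[0=2]}, {[1]}, {[0=2], [1]}} (4 elements).


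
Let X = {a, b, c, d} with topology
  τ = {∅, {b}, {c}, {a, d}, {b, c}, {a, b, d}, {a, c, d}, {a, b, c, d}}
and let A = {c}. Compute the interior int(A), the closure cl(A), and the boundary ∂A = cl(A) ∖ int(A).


int(A) = {c}, cl(A) = {c}, ∂A = ∅.

Closed sets in (X, τ) are complements of opens:
  closed(X, τ) = {∅, {b}, {c}, {a, d}, {b, c}, {a, b, d}, {a, c, d}, {a, b, c, d}}.
int(A) = ⋃ {U ∈ τ : U ⊆ A}. Opens contained in A: ∅, {c}.
Taking the union of these: int(A) = {c}.
cl(A) = ⋂ {C closed : A ⊆ C}. Closed sets containing A: {c}, {b, c}, {a, c, d}, {a, b, c, d}.
Intersecting these: cl(A) = {c}.
∂A = cl(A) ∖ int(A) = {c} ∖ {c} = ∅.


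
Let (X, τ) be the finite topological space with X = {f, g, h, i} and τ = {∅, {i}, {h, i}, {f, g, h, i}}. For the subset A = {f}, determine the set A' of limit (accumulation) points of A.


A' = {g}

For each x ∈ X, list the open sets U ∈ τ with x ∈ U, then check whether U ∩ (A ∖ {x}) ≠ ∅ for every such U.
  x = f: open {f, g, h, i} ∋ x has {f, g, h, i} ∩ (A ∖ {f}) = ∅, so x is NOT a limit point.
  x = g: opens ∋ x are {f, g, h, i}; each meets A ∖ {g}, so x IS a limit point.
  x = h: open {h, i} ∋ x has {h, i} ∩ (A ∖ {h}) = ∅, so x is NOT a limit point.
  x = i: open {i} ∋ x has {i} ∩ (A ∖ {i}) = ∅, so x is NOT a limit point.
Collecting: A' = {g}.


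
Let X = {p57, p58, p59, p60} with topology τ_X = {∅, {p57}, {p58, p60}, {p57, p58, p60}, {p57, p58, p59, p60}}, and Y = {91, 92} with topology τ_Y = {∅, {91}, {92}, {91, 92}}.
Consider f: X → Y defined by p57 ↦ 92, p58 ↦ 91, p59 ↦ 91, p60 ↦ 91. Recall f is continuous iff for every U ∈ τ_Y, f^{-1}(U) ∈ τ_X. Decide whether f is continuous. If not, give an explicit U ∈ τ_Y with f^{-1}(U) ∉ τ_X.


f is NOT continuous.

Compute f^{-1}(U) for each U ∈ τ_Y:
  U = ∅: f^{-1}(U) = ∅ ∈ τ_X ✓.
  U = {91}: f^{-1}(U) = {p58, p59, p60} ∉ τ_X ✗.
  U = {92}: f^{-1}(U) = {p57} ∈ τ_X ✓.
  U = {91, 92}: f^{-1}(U) = {p57, p58, p59, p60} ∈ τ_X ✓.
Found U = {91} with f^{-1}(U) = {p58, p59, p60} not in τ_X. Therefore f is NOT continuous.


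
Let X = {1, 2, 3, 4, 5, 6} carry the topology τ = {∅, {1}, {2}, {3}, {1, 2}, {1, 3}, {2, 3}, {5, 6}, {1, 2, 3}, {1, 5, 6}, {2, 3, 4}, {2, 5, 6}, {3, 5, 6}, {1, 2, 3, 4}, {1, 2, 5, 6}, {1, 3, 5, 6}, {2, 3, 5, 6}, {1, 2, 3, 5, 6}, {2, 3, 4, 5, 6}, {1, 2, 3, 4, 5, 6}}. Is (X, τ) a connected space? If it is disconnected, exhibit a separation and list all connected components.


(X, τ) is disconnected; components = [{1}, {5, 6}, {2, 3, 4}].

Find clopen sets (U ∈ τ with X ∖ U ∈ τ):
  U = ∅, X ∖ U = {1, 2, 3, 4, 5, 6} — both open, so U is clopen.
  U = {1}, X ∖ U = {2, 3, 4, 5, 6} — both open, so U is clopen.
  U = {5, 6}, X ∖ U = {1, 2, 3, 4} — both open, so U is clopen.
  U = {1, 5, 6}, X ∖ U = {2, 3, 4} — both open, so U is clopen.
  U = {2, 3, 4}, X ∖ U = {1, 5, 6} — both open, so U is clopen.
  U = {1, 2, 3, 4}, X ∖ U = {5, 6} — both open, so U is clopen.
  U = {2, 3, 4, 5, 6}, X ∖ U = {1} — both open, so U is clopen.
  U = {1, 2, 3, 4, 5, 6}, X ∖ U = ∅ — both open, so U is clopen.
Nontrivial clopen(s) exist: e.g. {2, 3, 4}. So (X, τ) is disconnected.
Compute connected components by grouping points that agree on all clopens:
  component: {1}
  component: {5, 6}
  component: {2, 3, 4}


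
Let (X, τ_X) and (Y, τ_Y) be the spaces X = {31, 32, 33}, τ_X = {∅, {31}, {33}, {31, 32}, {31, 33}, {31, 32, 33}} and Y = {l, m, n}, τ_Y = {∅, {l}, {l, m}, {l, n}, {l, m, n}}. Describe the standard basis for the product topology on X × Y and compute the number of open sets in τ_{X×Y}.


Basis B = {∅ × ∅, {31} × {l}, {33} × {l}, {31} × {l, m}, {31} × {l, n}, {31, 32} × {l}, {31, 33} × {l}, {33} × {l, m}, {33} × {l, n}, {31} × {l, m, n}, {31, 32, 33} × {l}, {33} × {l, m, n}, {31, 32} × {l, m}, {31, 33} × {l, m}, {31, 32} × {l, n}, {31, 33} × {l, n}, {31, 32} × {l, m, n}, {31, 33} × {l, m, n}, {31, 32, 33} × {l, m}, {31, 32, 33} × {l, n}, {31, 32, 33} × {l, m, n}}; |τ_{X×Y}| = 70.

Enumerate products U × V with U ∈ τ_X, V ∈ τ_Y (deduplicated):
  ∅ × ∅ = {} (∅)
  {31} × {l} = {(31,l)}
  {33} × {l} = {(33,l)}
  {31} × {l, m} = {(31,l), (31,m)}
  {31} × {l, n} = {(31,l), (31,n)}
  {31, 32} × {l} = {(31,l), (32,l)}
  {31, 33} × {l} = {(31,l), (33,l)}
  {33} × {l, m} = {(33,l), (33,m)}
  {33} × {l, n} = {(33,l), (33,n)}
  {31} × {l, m, n} = {(31,l), (31,m), (31,n)}
  {31, 32, 33} × {l} = {(31,l), (32,l), (33,l)}
  {33} × {l, m, n} = {(33,l), (33,m), (33,n)}
  {31, 32} × {l, m} = {(31,l), (31,m), (32,l), (32,m)}
  {31, 33} × {l, m} = {(31,l), (31,m), (33,l), (33,m)}
  {31, 32} × {l, n} = {(31,l), (31,n), (32,l), (32,n)}
  {31, 33} × {l, n} = {(31,l), (31,n), (33,l), (33,n)}
  {31, 32} × {l, m, n} = {(31,l), (31,m), (31,n), (32,l), (32,m), (32,n)}
  {31, 33} × {l, m, n} = {(31,l), (31,m), (31,n), (33,l), (33,m), (33,n)}
  {31, 32, 33} × {l, m} = {(31,l), (31,m), (32,l), (32,m), (33,l), (33,m)}
  {31, 32, 33} × {l, n} = {(31,l), (31,n), (32,l), (32,n), (33,l), (33,n)}
  {31, 32, 33} × {l, m, n} = {(31,l), (31,m), (31,n), (32,l), (32,m), (32,n), (33,l), (33,m), (33,n)}
These 21 distinct sets form the basis B.
Close under arbitrary unions to get τ_{X×Y}; counting gives |τ_{X×Y}| = 70.


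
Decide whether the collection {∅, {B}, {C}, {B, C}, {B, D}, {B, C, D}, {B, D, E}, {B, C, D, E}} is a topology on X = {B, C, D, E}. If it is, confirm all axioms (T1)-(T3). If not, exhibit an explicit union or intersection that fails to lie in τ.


τ IS a topology on X.

Axiom (T1): ∅ ∈ τ? Yes; X ∈ τ? Yes.
Axiom (T2/T3): check pairwise unions and intersections of members of τ.
All pairwise intersections and unions checked — each lies in τ. Therefore τ satisfies (T1), (T2), (T3): it IS a topology on X.


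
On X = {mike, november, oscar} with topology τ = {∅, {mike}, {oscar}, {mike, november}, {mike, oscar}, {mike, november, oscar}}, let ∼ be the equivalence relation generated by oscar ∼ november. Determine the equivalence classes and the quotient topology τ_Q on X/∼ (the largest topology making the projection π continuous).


X/∼ = {[mike], [november=oscar]}; |τ_Q| = 3.

Equivalence classes: [mike], [november=oscar].
Quotient map π: X → X/∼ sends mike ↦ [mike], november ↦ [november=oscar], oscar ↦ [november=oscar].
For each subset V ⊆ X/∼, compute π^{-1}(V) ⊆ X and check whether π^{-1}(V) ∈ τ. V is open in τ_Q iff π^{-1}(V) ∈ τ.
  V = {}: π^{-1}(V) = ∅ ∈ τ ✓.
  V = {[mike]}: π^{-1}(V) = {mike} ∈ τ ✓.
  V = {[november=oscar]}: π^{-1}(V) = {november, oscar} ∉ τ ✗.
  V = {[mike], [november=oscar]}: π^{-1}(V) = {mike, november, oscar} ∈ τ ✓.
Open sets in the quotient: τ_Q = {{}, {[mike]}, {[mike], [november=oscar]}} (3 elements).


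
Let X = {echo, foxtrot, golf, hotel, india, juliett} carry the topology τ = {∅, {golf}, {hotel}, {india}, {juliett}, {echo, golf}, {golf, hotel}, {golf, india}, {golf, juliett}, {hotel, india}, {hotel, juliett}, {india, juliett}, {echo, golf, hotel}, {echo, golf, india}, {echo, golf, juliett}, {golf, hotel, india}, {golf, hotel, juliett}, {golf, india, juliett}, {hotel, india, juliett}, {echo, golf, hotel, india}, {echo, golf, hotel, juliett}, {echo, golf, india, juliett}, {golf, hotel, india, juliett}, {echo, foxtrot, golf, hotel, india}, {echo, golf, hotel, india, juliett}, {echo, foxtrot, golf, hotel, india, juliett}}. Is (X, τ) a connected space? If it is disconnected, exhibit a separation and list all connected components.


(X, τ) is disconnected; components = [{juliett}, {echo, foxtrot, golf, hotel, india}].

Find clopen sets (U ∈ τ with X ∖ U ∈ τ):
  U = ∅, X ∖ U = {echo, foxtrot, golf, hotel, india, juliett} — both open, so U is clopen.
  U = {juliett}, X ∖ U = {echo, foxtrot, golf, hotel, india} — both open, so U is clopen.
  U = {echo, foxtrot, golf, hotel, india}, X ∖ U = {juliett} — both open, so U is clopen.
  U = {echo, foxtrot, golf, hotel, india, juliett}, X ∖ U = ∅ — both open, so U is clopen.
Nontrivial clopen(s) exist: e.g. {echo, foxtrot, golf, hotel, india}. So (X, τ) is disconnected.
Compute connected components by grouping points that agree on all clopens:
  component: {juliett}
  component: {echo, foxtrot, golf, hotel, india}


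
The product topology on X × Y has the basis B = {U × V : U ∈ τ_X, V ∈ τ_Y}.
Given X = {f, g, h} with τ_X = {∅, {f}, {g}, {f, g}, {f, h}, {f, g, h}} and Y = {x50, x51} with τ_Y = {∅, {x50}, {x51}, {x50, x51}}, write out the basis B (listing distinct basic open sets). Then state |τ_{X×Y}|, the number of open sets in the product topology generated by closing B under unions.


Basis B = {∅ × ∅, {f} × {x50}, {f} × {x51}, {g} × {x50}, {g} × {x51}, {f} × {x50, x51}, {f, g} × {x50}, {f, h} × {x50}, {f, g} × {x51}, {f, h} × {x51}, {g} × {x50, x51}, {f, g, h} × {x50}, {f, g, h} × {x51}, {f, g} × {x50, x51}, {f, h} × {x50, x51}, {f, g, h} × {x50, x51}}; |τ_{X×Y}| = 36.

Enumerate products U × V with U ∈ τ_X, V ∈ τ_Y (deduplicated):
  ∅ × ∅ = {} (∅)
  {f} × {x50} = {(f,x50)}
  {f} × {x51} = {(f,x51)}
  {g} × {x50} = {(g,x50)}
  {g} × {x51} = {(g,x51)}
  {f} × {x50, x51} = {(f,x50), (f,x51)}
  {f, g} × {x50} = {(f,x50), (g,x50)}
  {f, h} × {x50} = {(f,x50), (h,x50)}
  {f, g} × {x51} = {(f,x51), (g,x51)}
  {f, h} × {x51} = {(f,x51), (h,x51)}
  {g} × {x50, x51} = {(g,x50), (g,x51)}
  {f, g, h} × {x50} = {(f,x50), (g,x50), (h,x50)}
  {f, g, h} × {x51} = {(f,x51), (g,x51), (h,x51)}
  {f, g} × {x50, x51} = {(f,x50), (f,x51), (g,x50), (g,x51)}
  {f, h} × {x50, x51} = {(f,x50), (f,x51), (h,x50), (h,x51)}
  {f, g, h} × {x50, x51} = {(f,x50), (f,x51), (g,x50), (g,x51), (h,x50), (h,x51)}
These 16 distinct sets form the basis B.
Close under arbitrary unions to get τ_{X×Y}; counting gives |τ_{X×Y}| = 36.


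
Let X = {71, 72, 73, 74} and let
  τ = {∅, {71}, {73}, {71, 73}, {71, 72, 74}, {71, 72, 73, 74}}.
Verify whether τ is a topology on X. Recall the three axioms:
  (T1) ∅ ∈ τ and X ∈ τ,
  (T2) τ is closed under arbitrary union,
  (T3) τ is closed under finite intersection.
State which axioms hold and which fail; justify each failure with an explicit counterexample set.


τ IS a topology on X.

Axiom (T1): ∅ ∈ τ? Yes; X ∈ τ? Yes.
Axiom (T2/T3): check pairwise unions and intersections of members of τ.
All pairwise intersections and unions checked — each lies in τ. Therefore τ satisfies (T1), (T2), (T3): it IS a topology on X.


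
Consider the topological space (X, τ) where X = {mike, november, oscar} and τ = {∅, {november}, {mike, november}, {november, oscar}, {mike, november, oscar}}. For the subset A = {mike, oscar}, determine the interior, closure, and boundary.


int(A) = ∅, cl(A) = {mike, oscar}, ∂A = {mike, oscar}.

Closed sets in (X, τ) are complements of opens:
  closed(X, τ) = {∅, {mike}, {oscar}, {mike, oscar}, {mike, november, oscar}}.
int(A) = ⋃ {U ∈ τ : U ⊆ A}. Opens contained in A: ∅.
Taking the union of these: int(A) = ∅.
cl(A) = ⋂ {C closed : A ⊆ C}. Closed sets containing A: {mike, oscar}, {mike, november, oscar}.
Intersecting these: cl(A) = {mike, oscar}.
∂A = cl(A) ∖ int(A) = {mike, oscar} ∖ ∅ = {mike, oscar}.


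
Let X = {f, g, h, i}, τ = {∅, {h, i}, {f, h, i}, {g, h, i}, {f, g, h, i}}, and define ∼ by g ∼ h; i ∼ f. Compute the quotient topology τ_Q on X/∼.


X/∼ = {[f=i], [g=h]}; |τ_Q| = 2.

Equivalence classes: [f=i], [g=h].
Quotient map π: X → X/∼ sends f ↦ [f=i], g ↦ [g=h], h ↦ [g=h], i ↦ [f=i].
For each subset V ⊆ X/∼, compute π^{-1}(V) ⊆ X and check whether π^{-1}(V) ∈ τ. V is open in τ_Q iff π^{-1}(V) ∈ τ.
  V = {}: π^{-1}(V) = ∅ ∈ τ ✓.
  V = {[f=i]}: π^{-1}(V) = {f, i} ∉ τ ✗.
  V = {[g=h]}: π^{-1}(V) = {g, h} ∉ τ ✗.
  V = {[f=i], [g=h]}: π^{-1}(V) = {f, g, h, i} ∈ τ ✓.
Open sets in the quotient: τ_Q = {{}, {[f=i], [g=h]}} (2 elements).


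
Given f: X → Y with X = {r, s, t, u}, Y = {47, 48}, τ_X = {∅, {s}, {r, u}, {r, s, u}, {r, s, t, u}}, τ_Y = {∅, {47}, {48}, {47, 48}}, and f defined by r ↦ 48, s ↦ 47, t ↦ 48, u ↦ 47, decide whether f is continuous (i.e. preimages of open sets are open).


f is NOT continuous.

Compute f^{-1}(U) for each U ∈ τ_Y:
  U = ∅: f^{-1}(U) = ∅ ∈ τ_X ✓.
  U = {47}: f^{-1}(U) = {s, u} ∉ τ_X ✗.
  U = {48}: f^{-1}(U) = {r, t} ∉ τ_X ✗.
  U = {47, 48}: f^{-1}(U) = {r, s, t, u} ∈ τ_X ✓.
Found U = {47} with f^{-1}(U) = {s, u} not in τ_X. Therefore f is NOT continuous.


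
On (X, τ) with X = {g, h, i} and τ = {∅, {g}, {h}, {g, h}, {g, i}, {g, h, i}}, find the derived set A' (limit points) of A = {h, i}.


A' = ∅

For each x ∈ X, list the open sets U ∈ τ with x ∈ U, then check whether U ∩ (A ∖ {x}) ≠ ∅ for every such U.
  x = g: open {g} ∋ x has {g} ∩ (A ∖ {g}) = ∅, so x is NOT a limit point.
  x = h: open {h} ∋ x has {h} ∩ (A ∖ {h}) = ∅, so x is NOT a limit point.
  x = i: open {g, i} ∋ x has {g, i} ∩ (A ∖ {i}) = ∅, so x is NOT a limit point.
Collecting: A' = ∅.


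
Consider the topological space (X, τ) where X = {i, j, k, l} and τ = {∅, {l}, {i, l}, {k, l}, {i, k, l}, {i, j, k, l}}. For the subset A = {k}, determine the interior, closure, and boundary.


int(A) = ∅, cl(A) = {j, k}, ∂A = {j, k}.

Closed sets in (X, τ) are complements of opens:
  closed(X, τ) = {∅, {j}, {i, j}, {j, k}, {i, j, k}, {i, j, k, l}}.
int(A) = ⋃ {U ∈ τ : U ⊆ A}. Opens contained in A: ∅.
Taking the union of these: int(A) = ∅.
cl(A) = ⋂ {C closed : A ⊆ C}. Closed sets containing A: {j, k}, {i, j, k}, {i, j, k, l}.
Intersecting these: cl(A) = {j, k}.
∂A = cl(A) ∖ int(A) = {j, k} ∖ ∅ = {j, k}.


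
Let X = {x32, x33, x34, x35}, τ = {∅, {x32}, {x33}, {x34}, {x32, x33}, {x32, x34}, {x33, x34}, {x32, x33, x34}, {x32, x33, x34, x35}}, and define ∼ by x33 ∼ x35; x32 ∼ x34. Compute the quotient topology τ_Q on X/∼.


X/∼ = {[x32=x34], [x33=x35]}; |τ_Q| = 3.

Equivalence classes: [x32=x34], [x33=x35].
Quotient map π: X → X/∼ sends x32 ↦ [x32=x34], x33 ↦ [x33=x35], x34 ↦ [x32=x34], x35 ↦ [x33=x35].
For each subset V ⊆ X/∼, compute π^{-1}(V) ⊆ X and check whether π^{-1}(V) ∈ τ. V is open in τ_Q iff π^{-1}(V) ∈ τ.
  V = {}: π^{-1}(V) = ∅ ∈ τ ✓.
  V = {[x32=x34]}: π^{-1}(V) = {x32, x34} ∈ τ ✓.
  V = {[x33=x35]}: π^{-1}(V) = {x33, x35} ∉ τ ✗.
  V = {[x32=x34], [x33=x35]}: π^{-1}(V) = {x32, x33, x34, x35} ∈ τ ✓.
Open sets in the quotient: τ_Q = {{}, {[x32=x34]}, {[x32=x34], [x33=x35]}} (3 elements).


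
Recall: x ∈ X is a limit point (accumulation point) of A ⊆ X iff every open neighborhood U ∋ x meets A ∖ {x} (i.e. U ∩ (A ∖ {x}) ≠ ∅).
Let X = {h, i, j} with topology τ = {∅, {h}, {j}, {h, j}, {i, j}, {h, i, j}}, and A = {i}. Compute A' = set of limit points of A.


A' = ∅

For each x ∈ X, list the open sets U ∈ τ with x ∈ U, then check whether U ∩ (A ∖ {x}) ≠ ∅ for every such U.
  x = h: open {h} ∋ x has {h} ∩ (A ∖ {h}) = ∅, so x is NOT a limit point.
  x = i: open {i, j} ∋ x has {i, j} ∩ (A ∖ {i}) = ∅, so x is NOT a limit point.
  x = j: open {j} ∋ x has {j} ∩ (A ∖ {j}) = ∅, so x is NOT a limit point.
Collecting: A' = ∅.


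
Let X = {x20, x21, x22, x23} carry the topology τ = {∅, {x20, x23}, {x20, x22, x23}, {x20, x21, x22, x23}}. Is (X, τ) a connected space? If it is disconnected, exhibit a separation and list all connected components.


(X, τ) is connected.

Find clopen sets (U ∈ τ with X ∖ U ∈ τ):
  U = ∅, X ∖ U = {x20, x21, x22, x23} — both open, so U is clopen.
  U = {x20, x21, x22, x23}, X ∖ U = ∅ — both open, so U is clopen.
Only trivial clopens (∅ and X) exist, so (X, τ) is connected.
Compute connected components by grouping points that agree on all clopens:
  component: {x20, x21, x22, x23}


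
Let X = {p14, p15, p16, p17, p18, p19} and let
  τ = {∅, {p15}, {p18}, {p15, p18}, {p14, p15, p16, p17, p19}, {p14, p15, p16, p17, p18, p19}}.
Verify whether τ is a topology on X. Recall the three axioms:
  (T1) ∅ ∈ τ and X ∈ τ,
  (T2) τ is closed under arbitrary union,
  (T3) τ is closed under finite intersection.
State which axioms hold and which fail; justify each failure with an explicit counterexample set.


τ IS a topology on X.

Axiom (T1): ∅ ∈ τ? Yes; X ∈ τ? Yes.
Axiom (T2/T3): check pairwise unions and intersections of members of τ.
All pairwise intersections and unions checked — each lies in τ. Therefore τ satisfies (T1), (T2), (T3): it IS a topology on X.


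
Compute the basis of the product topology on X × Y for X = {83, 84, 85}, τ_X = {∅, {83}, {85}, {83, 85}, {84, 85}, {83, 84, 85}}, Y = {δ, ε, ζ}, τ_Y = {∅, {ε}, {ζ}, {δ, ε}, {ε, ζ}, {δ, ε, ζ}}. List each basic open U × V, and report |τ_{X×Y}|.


Basis B = {∅ × ∅, {83} × {ε}, {83} × {ζ}, {85} × {ε}, {85} × {ζ}, {83} × {δ, ε}, {83} × {ε, ζ}, {83, 85} × {ε}, {83, 85} × {ζ}, {84, 85} × {ε}, {84, 85} × {ζ}, {85} × {δ, ε}, {85} × {ε, ζ}, {83} × {δ, ε, ζ}, {83, 84, 85} × {ε}, {83, 84, 85} × {ζ}, {85} × {δ, ε, ζ}, {83, 85} × {δ, ε}, {83, 85} × {ε, ζ}, {84, 85} × {δ, ε}, {84, 85} × {ε, ζ}, {83, 85} × {δ, ε, ζ}, {83, 84, 85} × {δ, ε}, {83, 84, 85} × {ε, ζ}, {84, 85} × {δ, ε, ζ}, {83, 84, 85} × {δ, ε, ζ}}; |τ_{X×Y}| = 108.

Enumerate products U × V with U ∈ τ_X, V ∈ τ_Y (deduplicated):
  ∅ × ∅ = {} (∅)
  {83} × {ε} = {(83,ε)}
  {83} × {ζ} = {(83,ζ)}
  {85} × {ε} = {(85,ε)}
  {85} × {ζ} = {(85,ζ)}
  {83} × {δ, ε} = {(83,δ), (83,ε)}
  {83} × {ε, ζ} = {(83,ε), (83,ζ)}
  {83, 85} × {ε} = {(83,ε), (85,ε)}
  {83, 85} × {ζ} = {(83,ζ), (85,ζ)}
  {84, 85} × {ε} = {(84,ε), (85,ε)}
  {84, 85} × {ζ} = {(84,ζ), (85,ζ)}
  {85} × {δ, ε} = {(85,δ), (85,ε)}
  {85} × {ε, ζ} = {(85,ε), (85,ζ)}
  {83} × {δ, ε, ζ} = {(83,δ), (83,ε), (83,ζ)}
  {83, 84, 85} × {ε} = {(83,ε), (84,ε), (85,ε)}
  {83, 84, 85} × {ζ} = {(83,ζ), (84,ζ), (85,ζ)}
  {85} × {δ, ε, ζ} = {(85,δ), (85,ε), (85,ζ)}
  {83, 85} × {δ, ε} = {(83,δ), (83,ε), (85,δ), (85,ε)}
  {83, 85} × {ε, ζ} = {(83,ε), (83,ζ), (85,ε), (85,ζ)}
  {84, 85} × {δ, ε} = {(84,δ), (84,ε), (85,δ), (85,ε)}
  {84, 85} × {ε, ζ} = {(84,ε), (84,ζ), (85,ε), (85,ζ)}
  {83, 85} × {δ, ε, ζ} = {(83,δ), (83,ε), (83,ζ), (85,δ), (85,ε), (85,ζ)}
  {83, 84, 85} × {δ, ε} = {(83,δ), (83,ε), (84,δ), (84,ε), (85,δ), (85,ε)}
  {83, 84, 85} × {ε, ζ} = {(83,ε), (83,ζ), (84,ε), (84,ζ), (85,ε), (85,ζ)}
  {84, 85} × {δ, ε, ζ} = {(84,δ), (84,ε), (84,ζ), (85,δ), (85,ε), (85,ζ)}
  {83, 84, 85} × {δ, ε, ζ} = {(83,δ), (83,ε), (83,ζ), (84,δ), (84,ε), (84,ζ), (85,δ), (85,ε), (85,ζ)}
These 26 distinct sets form the basis B.
Close under arbitrary unions to get τ_{X×Y}; counting gives |τ_{X×Y}| = 108.


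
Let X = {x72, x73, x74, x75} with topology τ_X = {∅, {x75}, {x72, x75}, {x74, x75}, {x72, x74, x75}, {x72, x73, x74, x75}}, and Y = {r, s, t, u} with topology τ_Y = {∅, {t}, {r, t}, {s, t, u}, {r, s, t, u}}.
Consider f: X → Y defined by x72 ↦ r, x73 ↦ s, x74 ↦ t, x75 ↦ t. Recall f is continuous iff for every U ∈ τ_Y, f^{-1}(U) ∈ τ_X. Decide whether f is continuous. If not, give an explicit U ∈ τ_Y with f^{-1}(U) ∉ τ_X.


f is NOT continuous.

Compute f^{-1}(U) for each U ∈ τ_Y:
  U = ∅: f^{-1}(U) = ∅ ∈ τ_X ✓.
  U = {t}: f^{-1}(U) = {x74, x75} ∈ τ_X ✓.
  U = {r, t}: f^{-1}(U) = {x72, x74, x75} ∈ τ_X ✓.
  U = {s, t, u}: f^{-1}(U) = {x73, x74, x75} ∉ τ_X ✗.
  U = {r, s, t, u}: f^{-1}(U) = {x72, x73, x74, x75} ∈ τ_X ✓.
Found U = {s, t, u} with f^{-1}(U) = {x73, x74, x75} not in τ_X. Therefore f is NOT continuous.


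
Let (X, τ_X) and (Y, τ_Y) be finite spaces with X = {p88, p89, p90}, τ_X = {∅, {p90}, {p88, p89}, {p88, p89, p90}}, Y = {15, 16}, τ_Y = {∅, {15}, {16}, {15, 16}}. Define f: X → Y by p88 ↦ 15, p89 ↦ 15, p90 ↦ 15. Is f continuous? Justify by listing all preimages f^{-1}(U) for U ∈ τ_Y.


f IS continuous.

Compute f^{-1}(U) for each U ∈ τ_Y:
  U = ∅: f^{-1}(U) = ∅ ∈ τ_X ✓.
  U = {15}: f^{-1}(U) = {p88, p89, p90} ∈ τ_X ✓.
  U = {16}: f^{-1}(U) = ∅ ∈ τ_X ✓.
  U = {15, 16}: f^{-1}(U) = {p88, p89, p90} ∈ τ_X ✓.
Every preimage lies in τ_X, so f IS continuous.


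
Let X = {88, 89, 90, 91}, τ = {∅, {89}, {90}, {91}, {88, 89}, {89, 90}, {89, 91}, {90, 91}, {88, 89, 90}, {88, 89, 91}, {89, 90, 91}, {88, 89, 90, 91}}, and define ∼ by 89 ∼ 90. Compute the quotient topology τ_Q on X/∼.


X/∼ = {[88], [89=90], [91]}; |τ_Q| = 6.

Equivalence classes: [88], [89=90], [91].
Quotient map π: X → X/∼ sends 88 ↦ [88], 89 ↦ [89=90], 90 ↦ [89=90], 91 ↦ [91].
For each subset V ⊆ X/∼, compute π^{-1}(V) ⊆ X and check whether π^{-1}(V) ∈ τ. V is open in τ_Q iff π^{-1}(V) ∈ τ.
  V = {}: π^{-1}(V) = ∅ ∈ τ ✓.
  V = {[88]}: π^{-1}(V) = {88} ∉ τ ✗.
  V = {[89=90]}: π^{-1}(V) = {89, 90} ∈ τ ✓.
  V = {[88], [89=90]}: π^{-1}(V) = {88, 89, 90} ∈ τ ✓.
  V = {[91]}: π^{-1}(V) = {91} ∈ τ ✓.
  V = {[88], [91]}: π^{-1}(V) = {88, 91} ∉ τ ✗.
  V = {[89=90], [91]}: π^{-1}(V) = {89, 90, 91} ∈ τ ✓.
  V = {[88], [89=90], [91]}: π^{-1}(V) = {88, 89, 90, 91} ∈ τ ✓.
Open sets in the quotient: τ_Q = {{}, {[89=90]}, {[88], [89=90]}, {[91]}, {[89=90], [91]}, {[88], [89=90], [91]}} (6 elements).


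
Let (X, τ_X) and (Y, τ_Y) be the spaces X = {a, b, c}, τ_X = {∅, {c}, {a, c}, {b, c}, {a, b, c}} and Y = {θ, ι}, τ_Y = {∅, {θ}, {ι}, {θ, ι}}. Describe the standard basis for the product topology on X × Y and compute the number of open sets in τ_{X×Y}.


Basis B = {∅ × ∅, {c} × {θ}, {c} × {ι}, {a, c} × {θ}, {a, c} × {ι}, {b, c} × {θ}, {b, c} × {ι}, {c} × {θ, ι}, {a, b, c} × {θ}, {a, b, c} × {ι}, {a, c} × {θ, ι}, {b, c} × {θ, ι}, {a, b, c} × {θ, ι}}; |τ_{X×Y}| = 25.

Enumerate products U × V with U ∈ τ_X, V ∈ τ_Y (deduplicated):
  ∅ × ∅ = {} (∅)
  {c} × {θ} = {(c,θ)}
  {c} × {ι} = {(c,ι)}
  {a, c} × {θ} = {(a,θ), (c,θ)}
  {a, c} × {ι} = {(a,ι), (c,ι)}
  {b, c} × {θ} = {(b,θ), (c,θ)}
  {b, c} × {ι} = {(b,ι), (c,ι)}
  {c} × {θ, ι} = {(c,θ), (c,ι)}
  {a, b, c} × {θ} = {(a,θ), (b,θ), (c,θ)}
  {a, b, c} × {ι} = {(a,ι), (b,ι), (c,ι)}
  {a, c} × {θ, ι} = {(a,θ), (a,ι), (c,θ), (c,ι)}
  {b, c} × {θ, ι} = {(b,θ), (b,ι), (c,θ), (c,ι)}
  {a, b, c} × {θ, ι} = {(a,θ), (a,ι), (b,θ), (b,ι), (c,θ), (c,ι)}
These 13 distinct sets form the basis B.
Close under arbitrary unions to get τ_{X×Y}; counting gives |τ_{X×Y}| = 25.


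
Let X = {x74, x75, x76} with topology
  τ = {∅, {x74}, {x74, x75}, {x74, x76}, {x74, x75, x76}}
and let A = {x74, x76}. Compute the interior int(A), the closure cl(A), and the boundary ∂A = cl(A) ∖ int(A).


int(A) = {x74, x76}, cl(A) = {x74, x75, x76}, ∂A = {x75}.

Closed sets in (X, τ) are complements of opens:
  closed(X, τ) = {∅, {x75}, {x76}, {x75, x76}, {x74, x75, x76}}.
int(A) = ⋃ {U ∈ τ : U ⊆ A}. Opens contained in A: ∅, {x74}, {x74, x76}.
Taking the union of these: int(A) = {x74, x76}.
cl(A) = ⋂ {C closed : A ⊆ C}. Closed sets containing A: {x74, x75, x76}.
Intersecting these: cl(A) = {x74, x75, x76}.
∂A = cl(A) ∖ int(A) = {x74, x75, x76} ∖ {x74, x76} = {x75}.


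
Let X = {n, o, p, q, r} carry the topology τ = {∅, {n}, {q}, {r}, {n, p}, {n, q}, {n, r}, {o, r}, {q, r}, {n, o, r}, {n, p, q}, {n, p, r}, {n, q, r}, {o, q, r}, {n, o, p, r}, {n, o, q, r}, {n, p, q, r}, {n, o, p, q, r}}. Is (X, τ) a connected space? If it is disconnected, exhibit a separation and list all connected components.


(X, τ) is disconnected; components = [{q}, {n, p}, {o, r}].

Find clopen sets (U ∈ τ with X ∖ U ∈ τ):
  U = ∅, X ∖ U = {n, o, p, q, r} — both open, so U is clopen.
  U = {q}, X ∖ U = {n, o, p, r} — both open, so U is clopen.
  U = {n, p}, X ∖ U = {o, q, r} — both open, so U is clopen.
  U = {o, r}, X ∖ U = {n, p, q} — both open, so U is clopen.
  U = {n, p, q}, X ∖ U = {o, r} — both open, so U is clopen.
  U = {o, q, r}, X ∖ U = {n, p} — both open, so U is clopen.
  U = {n, o, p, r}, X ∖ U = {q} — both open, so U is clopen.
  U = {n, o, p, q, r}, X ∖ U = ∅ — both open, so U is clopen.
Nontrivial clopen(s) exist: e.g. {q}. So (X, τ) is disconnected.
Compute connected components by grouping points that agree on all clopens:
  component: {q}
  component: {n, p}
  component: {o, r}


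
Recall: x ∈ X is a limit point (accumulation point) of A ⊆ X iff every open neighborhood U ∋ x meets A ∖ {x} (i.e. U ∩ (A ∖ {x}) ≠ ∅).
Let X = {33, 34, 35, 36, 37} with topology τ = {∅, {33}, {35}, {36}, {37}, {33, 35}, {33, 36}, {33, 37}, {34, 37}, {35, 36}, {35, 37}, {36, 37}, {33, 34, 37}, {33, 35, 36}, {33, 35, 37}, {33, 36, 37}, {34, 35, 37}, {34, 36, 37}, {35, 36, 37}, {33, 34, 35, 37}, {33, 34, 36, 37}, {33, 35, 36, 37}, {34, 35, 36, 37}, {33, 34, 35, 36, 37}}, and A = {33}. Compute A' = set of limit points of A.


A' = ∅

For each x ∈ X, list the open sets U ∈ τ with x ∈ U, then check whether U ∩ (A ∖ {x}) ≠ ∅ for every such U.
  x = 33: open {33} ∋ x has {33} ∩ (A ∖ {33}) = ∅, so x is NOT a limit point.
  x = 34: open {34, 37} ∋ x has {34, 37} ∩ (A ∖ {34}) = ∅, so x is NOT a limit point.
  x = 35: open {35} ∋ x has {35} ∩ (A ∖ {35}) = ∅, so x is NOT a limit point.
  x = 36: open {36} ∋ x has {36} ∩ (A ∖ {36}) = ∅, so x is NOT a limit point.
  x = 37: open {37} ∋ x has {37} ∩ (A ∖ {37}) = ∅, so x is NOT a limit point.
Collecting: A' = ∅.


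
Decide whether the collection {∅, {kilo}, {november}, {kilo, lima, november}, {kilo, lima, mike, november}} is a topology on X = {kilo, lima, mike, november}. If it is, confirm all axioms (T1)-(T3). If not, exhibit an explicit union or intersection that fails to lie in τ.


τ is NOT a topology on X.

Axiom (T1): ∅ ∈ τ? Yes; X ∈ τ? Yes.
Axiom (T2/T3): check pairwise unions and intersections of members of τ.
Counterexample for (T2): {kilo} ∪ {november} = {kilo, november} ∉ τ. Therefore τ is NOT a topology.


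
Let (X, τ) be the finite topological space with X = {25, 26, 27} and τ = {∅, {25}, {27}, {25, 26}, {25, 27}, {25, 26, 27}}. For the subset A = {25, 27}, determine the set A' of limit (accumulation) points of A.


A' = {26}

For each x ∈ X, list the open sets U ∈ τ with x ∈ U, then check whether U ∩ (A ∖ {x}) ≠ ∅ for every such U.
  x = 25: open {25} ∋ x has {25} ∩ (A ∖ {25}) = ∅, so x is NOT a limit point.
  x = 26: opens ∋ x are {25, 26}, {25, 26, 27}; each meets A ∖ {26}, so x IS a limit point.
  x = 27: open {27} ∋ x has {27} ∩ (A ∖ {27}) = ∅, so x is NOT a limit point.
Collecting: A' = {26}.


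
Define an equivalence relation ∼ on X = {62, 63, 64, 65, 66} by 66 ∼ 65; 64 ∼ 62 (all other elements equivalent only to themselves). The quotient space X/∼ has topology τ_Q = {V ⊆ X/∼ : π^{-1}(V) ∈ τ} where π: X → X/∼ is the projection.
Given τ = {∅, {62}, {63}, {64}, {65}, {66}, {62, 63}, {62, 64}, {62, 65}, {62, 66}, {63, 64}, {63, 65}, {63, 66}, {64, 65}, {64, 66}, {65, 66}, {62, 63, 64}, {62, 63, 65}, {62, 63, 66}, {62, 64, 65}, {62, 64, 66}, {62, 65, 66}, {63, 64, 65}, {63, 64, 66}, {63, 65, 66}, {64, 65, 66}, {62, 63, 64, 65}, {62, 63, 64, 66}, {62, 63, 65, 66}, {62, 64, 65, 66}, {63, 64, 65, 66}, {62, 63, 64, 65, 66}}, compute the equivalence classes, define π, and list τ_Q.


X/∼ = {[62=64], [63], [65=66]}; |τ_Q| = 8.

Equivalence classes: [62=64], [63], [65=66].
Quotient map π: X → X/∼ sends 62 ↦ [62=64], 63 ↦ [63], 64 ↦ [62=64], 65 ↦ [65=66], 66 ↦ [65=66].
For each subset V ⊆ X/∼, compute π^{-1}(V) ⊆ X and check whether π^{-1}(V) ∈ τ. V is open in τ_Q iff π^{-1}(V) ∈ τ.
  V = {}: π^{-1}(V) = ∅ ∈ τ ✓.
  V = {[62=64]}: π^{-1}(V) = {62, 64} ∈ τ ✓.
  V = {[63]}: π^{-1}(V) = {63} ∈ τ ✓.
  V = {[62=64], [63]}: π^{-1}(V) = {62, 63, 64} ∈ τ ✓.
  V = {[65=66]}: π^{-1}(V) = {65, 66} ∈ τ ✓.
  V = {[62=64], [65=66]}: π^{-1}(V) = {62, 64, 65, 66} ∈ τ ✓.
  V = {[63], [65=66]}: π^{-1}(V) = {63, 65, 66} ∈ τ ✓.
  V = {[62=64], [63], [65=66]}: π^{-1}(V) = {62, 63, 64, 65, 66} ∈ τ ✓.
Open sets in the quotient: τ_Q = {{}, {[62=64]}, {[63]}, {[62=64], [63]}, {[65=66]}, {[62=64], [65=66]}, {[63], [65=66]}, {[62=64], [63], [65=66]}} (8 elements).


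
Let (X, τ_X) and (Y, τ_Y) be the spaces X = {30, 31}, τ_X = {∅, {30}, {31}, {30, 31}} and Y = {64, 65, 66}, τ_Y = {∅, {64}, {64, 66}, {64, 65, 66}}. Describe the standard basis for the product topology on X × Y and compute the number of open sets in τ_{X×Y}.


Basis B = {∅ × ∅, {30} × {64}, {31} × {64}, {30} × {64, 66}, {30, 31} × {64}, {31} × {64, 66}, {30} × {64, 65, 66}, {31} × {64, 65, 66}, {30, 31} × {64, 66}, {30, 31} × {64, 65, 66}}; |τ_{X×Y}| = 16.

Enumerate products U × V with U ∈ τ_X, V ∈ τ_Y (deduplicated):
  ∅ × ∅ = {} (∅)
  {30} × {64} = {(30,64)}
  {31} × {64} = {(31,64)}
  {30} × {64, 66} = {(30,64), (30,66)}
  {30, 31} × {64} = {(30,64), (31,64)}
  {31} × {64, 66} = {(31,64), (31,66)}
  {30} × {64, 65, 66} = {(30,64), (30,65), (30,66)}
  {31} × {64, 65, 66} = {(31,64), (31,65), (31,66)}
  {30, 31} × {64, 66} = {(30,64), (30,66), (31,64), (31,66)}
  {30, 31} × {64, 65, 66} = {(30,64), (30,65), (30,66), (31,64), (31,65), (31,66)}
These 10 distinct sets form the basis B.
Close under arbitrary unions to get τ_{X×Y}; counting gives |τ_{X×Y}| = 16.


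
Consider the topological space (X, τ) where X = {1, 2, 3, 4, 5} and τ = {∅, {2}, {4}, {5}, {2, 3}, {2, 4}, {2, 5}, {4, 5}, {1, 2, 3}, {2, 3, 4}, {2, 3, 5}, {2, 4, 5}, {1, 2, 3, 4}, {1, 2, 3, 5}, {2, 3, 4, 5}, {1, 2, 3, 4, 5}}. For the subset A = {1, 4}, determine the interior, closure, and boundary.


int(A) = {4}, cl(A) = {1, 4}, ∂A = {1}.

Closed sets in (X, τ) are complements of opens:
  closed(X, τ) = {∅, {1}, {4}, {5}, {1, 3}, {1, 4}, {1, 5}, {4, 5}, {1, 2, 3}, {1, 3, 4}, {1, 3, 5}, {1, 4, 5}, {1, 2, 3, 4}, {1, 2, 3, 5}, {1, 3, 4, 5}, {1, 2, 3, 4, 5}}.
int(A) = ⋃ {U ∈ τ : U ⊆ A}. Opens contained in A: ∅, {4}.
Taking the union of these: int(A) = {4}.
cl(A) = ⋂ {C closed : A ⊆ C}. Closed sets containing A: {1, 4}, {1, 3, 4}, {1, 4, 5}, {1, 2, 3, 4}, {1, 3, 4, 5}, {1, 2, 3, 4, 5}.
Intersecting these: cl(A) = {1, 4}.
∂A = cl(A) ∖ int(A) = {1, 4} ∖ {4} = {1}.


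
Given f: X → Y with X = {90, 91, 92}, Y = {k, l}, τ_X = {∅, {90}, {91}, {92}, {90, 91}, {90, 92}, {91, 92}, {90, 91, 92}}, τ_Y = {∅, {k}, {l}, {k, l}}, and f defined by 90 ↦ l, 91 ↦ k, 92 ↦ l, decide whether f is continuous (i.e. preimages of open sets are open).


f IS continuous.

Compute f^{-1}(U) for each U ∈ τ_Y:
  U = ∅: f^{-1}(U) = ∅ ∈ τ_X ✓.
  U = {k}: f^{-1}(U) = {91} ∈ τ_X ✓.
  U = {l}: f^{-1}(U) = {90, 92} ∈ τ_X ✓.
  U = {k, l}: f^{-1}(U) = {90, 91, 92} ∈ τ_X ✓.
Every preimage lies in τ_X, so f IS continuous.


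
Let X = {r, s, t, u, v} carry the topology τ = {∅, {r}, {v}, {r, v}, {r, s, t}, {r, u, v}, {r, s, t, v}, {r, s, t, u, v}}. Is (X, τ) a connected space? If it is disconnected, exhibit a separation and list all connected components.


(X, τ) is connected.

Find clopen sets (U ∈ τ with X ∖ U ∈ τ):
  U = ∅, X ∖ U = {r, s, t, u, v} — both open, so U is clopen.
  U = {r, s, t, u, v}, X ∖ U = ∅ — both open, so U is clopen.
Only trivial clopens (∅ and X) exist, so (X, τ) is connected.
Compute connected components by grouping points that agree on all clopens:
  component: {r, s, t, u, v}


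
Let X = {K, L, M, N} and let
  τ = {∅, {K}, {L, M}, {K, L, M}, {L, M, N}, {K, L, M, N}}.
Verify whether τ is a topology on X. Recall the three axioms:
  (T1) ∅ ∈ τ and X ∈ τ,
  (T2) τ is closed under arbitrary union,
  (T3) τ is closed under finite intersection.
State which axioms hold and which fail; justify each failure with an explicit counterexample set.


τ IS a topology on X.

Axiom (T1): ∅ ∈ τ? Yes; X ∈ τ? Yes.
Axiom (T2/T3): check pairwise unions and intersections of members of τ.
All pairwise intersections and unions checked — each lies in τ. Therefore τ satisfies (T1), (T2), (T3): it IS a topology on X.


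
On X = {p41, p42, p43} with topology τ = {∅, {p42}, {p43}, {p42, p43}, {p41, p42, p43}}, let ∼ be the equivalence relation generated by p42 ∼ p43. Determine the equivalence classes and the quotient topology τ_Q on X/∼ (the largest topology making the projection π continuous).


X/∼ = {[p41], [p42=p43]}; |τ_Q| = 3.

Equivalence classes: [p41], [p42=p43].
Quotient map π: X → X/∼ sends p41 ↦ [p41], p42 ↦ [p42=p43], p43 ↦ [p42=p43].
For each subset V ⊆ X/∼, compute π^{-1}(V) ⊆ X and check whether π^{-1}(V) ∈ τ. V is open in τ_Q iff π^{-1}(V) ∈ τ.
  V = {}: π^{-1}(V) = ∅ ∈ τ ✓.
  V = {[p41]}: π^{-1}(V) = {p41} ∉ τ ✗.
  V = {[p42=p43]}: π^{-1}(V) = {p42, p43} ∈ τ ✓.
  V = {[p41], [p42=p43]}: π^{-1}(V) = {p41, p42, p43} ∈ τ ✓.
Open sets in the quotient: τ_Q = {{}, {[p42=p43]}, {[p41], [p42=p43]}} (3 elements).


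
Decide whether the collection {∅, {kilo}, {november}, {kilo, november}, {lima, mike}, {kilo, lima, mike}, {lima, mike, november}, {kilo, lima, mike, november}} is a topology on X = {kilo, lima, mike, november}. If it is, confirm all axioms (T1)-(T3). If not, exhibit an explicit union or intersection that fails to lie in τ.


τ IS a topology on X.

Axiom (T1): ∅ ∈ τ? Yes; X ∈ τ? Yes.
Axiom (T2/T3): check pairwise unions and intersections of members of τ.
All pairwise intersections and unions checked — each lies in τ. Therefore τ satisfies (T1), (T2), (T3): it IS a topology on X.


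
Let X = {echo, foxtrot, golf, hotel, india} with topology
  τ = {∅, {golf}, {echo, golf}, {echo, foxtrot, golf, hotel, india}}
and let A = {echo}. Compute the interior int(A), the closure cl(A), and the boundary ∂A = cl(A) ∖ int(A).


int(A) = ∅, cl(A) = {echo, foxtrot, hotel, india}, ∂A = {echo, foxtrot, hotel, india}.

Closed sets in (X, τ) are complements of opens:
  closed(X, τ) = {∅, {foxtrot, hotel, india}, {echo, foxtrot, hotel, india}, {echo, foxtrot, golf, hotel, india}}.
int(A) = ⋃ {U ∈ τ : U ⊆ A}. Opens contained in A: ∅.
Taking the union of these: int(A) = ∅.
cl(A) = ⋂ {C closed : A ⊆ C}. Closed sets containing A: {echo, foxtrot, hotel, india}, {echo, foxtrot, golf, hotel, india}.
Intersecting these: cl(A) = {echo, foxtrot, hotel, india}.
∂A = cl(A) ∖ int(A) = {echo, foxtrot, hotel, india} ∖ ∅ = {echo, foxtrot, hotel, india}.


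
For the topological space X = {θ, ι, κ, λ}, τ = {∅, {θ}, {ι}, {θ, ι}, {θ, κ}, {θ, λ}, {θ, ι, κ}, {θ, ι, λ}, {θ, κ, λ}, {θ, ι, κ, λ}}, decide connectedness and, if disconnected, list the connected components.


(X, τ) is disconnected; components = [{ι}, {θ, κ, λ}].

Find clopen sets (U ∈ τ with X ∖ U ∈ τ):
  U = ∅, X ∖ U = {θ, ι, κ, λ} — both open, so U is clopen.
  U = {ι}, X ∖ U = {θ, κ, λ} — both open, so U is clopen.
  U = {θ, κ, λ}, X ∖ U = {ι} — both open, so U is clopen.
  U = {θ, ι, κ, λ}, X ∖ U = ∅ — both open, so U is clopen.
Nontrivial clopen(s) exist: e.g. {ι}. So (X, τ) is disconnected.
Compute connected components by grouping points that agree on all clopens:
  component: {ι}
  component: {θ, κ, λ}


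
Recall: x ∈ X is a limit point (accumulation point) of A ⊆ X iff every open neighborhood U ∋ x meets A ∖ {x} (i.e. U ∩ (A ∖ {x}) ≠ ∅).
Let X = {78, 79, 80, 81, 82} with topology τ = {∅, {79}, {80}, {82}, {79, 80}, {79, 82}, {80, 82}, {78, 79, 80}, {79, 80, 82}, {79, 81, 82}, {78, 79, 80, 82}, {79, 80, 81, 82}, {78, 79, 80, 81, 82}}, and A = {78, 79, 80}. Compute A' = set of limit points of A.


A' = {78, 81}

For each x ∈ X, list the open sets U ∈ τ with x ∈ U, then check whether U ∩ (A ∖ {x}) ≠ ∅ for every such U.
  x = 78: opens ∋ x are {78, 79, 80}, {78, 79, 80, 82}, {78, 79, 80, 81, 82}; each meets A ∖ {78}, so x IS a limit point.
  x = 79: open {79} ∋ x has {79} ∩ (A ∖ {79}) = ∅, so x is NOT a limit point.
  x = 80: open {80} ∋ x has {80} ∩ (A ∖ {80}) = ∅, so x is NOT a limit point.
  x = 81: opens ∋ x are {79, 81, 82}, {79, 80, 81, 82}, {78, 79, 80, 81, 82}; each meets A ∖ {81}, so x IS a limit point.
  x = 82: open {82} ∋ x has {82} ∩ (A ∖ {82}) = ∅, so x is NOT a limit point.
Collecting: A' = {78, 81}.


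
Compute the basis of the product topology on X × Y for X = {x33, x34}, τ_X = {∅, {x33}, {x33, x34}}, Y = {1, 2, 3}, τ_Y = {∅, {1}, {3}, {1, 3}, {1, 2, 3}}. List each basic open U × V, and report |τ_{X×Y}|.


Basis B = {∅ × ∅, {x33} × {1}, {x33} × {3}, {x33} × {1, 3}, {x33, x34} × {1}, {x33, x34} × {3}, {x33} × {1, 2, 3}, {x33, x34} × {1, 3}, {x33, x34} × {1, 2, 3}}; |τ_{X×Y}| = 14.

Enumerate products U × V with U ∈ τ_X, V ∈ τ_Y (deduplicated):
  ∅ × ∅ = {} (∅)
  {x33} × {1} = {(x33,1)}
  {x33} × {3} = {(x33,3)}
  {x33} × {1, 3} = {(x33,1), (x33,3)}
  {x33, x34} × {1} = {(x33,1), (x34,1)}
  {x33, x34} × {3} = {(x33,3), (x34,3)}
  {x33} × {1, 2, 3} = {(x33,1), (x33,2), (x33,3)}
  {x33, x34} × {1, 3} = {(x33,1), (x33,3), (x34,1), (x34,3)}
  {x33, x34} × {1, 2, 3} = {(x33,1), (x33,2), (x33,3), (x34,1), (x34,2), (x34,3)}
These 9 distinct sets form the basis B.
Close under arbitrary unions to get τ_{X×Y}; counting gives |τ_{X×Y}| = 14.
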